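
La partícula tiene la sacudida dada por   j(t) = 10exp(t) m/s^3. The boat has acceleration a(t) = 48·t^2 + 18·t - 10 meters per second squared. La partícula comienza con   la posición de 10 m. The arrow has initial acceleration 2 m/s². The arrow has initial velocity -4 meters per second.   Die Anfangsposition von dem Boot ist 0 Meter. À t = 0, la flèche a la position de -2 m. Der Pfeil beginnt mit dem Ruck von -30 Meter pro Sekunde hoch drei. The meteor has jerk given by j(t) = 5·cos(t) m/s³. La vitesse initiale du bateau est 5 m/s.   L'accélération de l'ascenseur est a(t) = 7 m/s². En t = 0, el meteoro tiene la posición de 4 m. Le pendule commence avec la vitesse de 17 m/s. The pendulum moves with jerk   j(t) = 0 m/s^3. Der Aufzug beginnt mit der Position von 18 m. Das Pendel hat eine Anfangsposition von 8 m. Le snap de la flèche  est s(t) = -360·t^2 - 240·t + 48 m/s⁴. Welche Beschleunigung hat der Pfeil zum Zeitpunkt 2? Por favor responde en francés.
En partant du snap s(t) = -360·t^2 - 240·t + 48, nous prenons 2 primitives. La primitive du snap est le jerk. En utilisant j(0) = -30, nous obtenons j(t) = -120·t^3 - 120·t^2 + 48·t - 30. La primitive du jerk est l'accélération. En utilisant a(0) = 2, nous obtenons a(t) = -30·t^4 - 40·t^3 + 24·t^2 - 30·t + 2. Nous avons l'accélération a(t) = -30·t^4 - 40·t^3 + 24·t^2 - 30·t + 2. En substituant t = 2: a(2) = -762.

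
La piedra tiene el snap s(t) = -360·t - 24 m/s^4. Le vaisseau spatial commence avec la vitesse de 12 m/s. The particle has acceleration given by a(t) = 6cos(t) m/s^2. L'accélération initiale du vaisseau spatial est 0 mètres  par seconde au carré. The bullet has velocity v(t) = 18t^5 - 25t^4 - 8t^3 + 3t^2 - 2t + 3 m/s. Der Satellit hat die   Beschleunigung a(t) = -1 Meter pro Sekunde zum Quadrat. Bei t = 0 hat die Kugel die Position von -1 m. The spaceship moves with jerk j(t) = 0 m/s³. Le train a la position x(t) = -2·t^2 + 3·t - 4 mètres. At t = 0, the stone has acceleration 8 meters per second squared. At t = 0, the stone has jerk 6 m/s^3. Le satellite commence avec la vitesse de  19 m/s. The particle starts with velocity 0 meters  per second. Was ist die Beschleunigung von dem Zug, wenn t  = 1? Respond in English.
Starting from position x(t) = -2·t^2 + 3·t - 4, we take 2 derivatives. The derivative of position gives velocity: v(t) = 3 - 4·t. Taking d/dt of v(t), we find a(t) = -4. We have acceleration a(t) = -4. Substituting t = 1: a(1) = -4.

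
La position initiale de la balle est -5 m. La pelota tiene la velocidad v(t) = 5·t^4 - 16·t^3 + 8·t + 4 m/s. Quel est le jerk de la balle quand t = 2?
En partant de la vitesse v(t) = 5·t^4 - 16·t^3 + 8·t + 4, nous prenons 2 dérivées. La dérivée de la vitesse donne l'accélération: a(t) = 20·t^3 - 48·t^2 + 8. En dérivant l'accélération, nous obtenons le jerk: j(t) = 60·t^2 - 96·t. De l'équation du jerk j(t) = 60·t^2 - 96·t, nous substituons t = 2 pour obtenir j = 48.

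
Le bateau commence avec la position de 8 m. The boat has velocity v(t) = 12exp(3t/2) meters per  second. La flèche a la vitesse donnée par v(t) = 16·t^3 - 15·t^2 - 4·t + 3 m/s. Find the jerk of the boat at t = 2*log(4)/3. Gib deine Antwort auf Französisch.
Pour résoudre ceci, nous devons prendre 2 dérivées de notre équation de la vitesse v(t) = 12·exp(3·t/2). La dérivée de la vitesse donne l'accélération: a(t) = 18·exp(3·t/2). En dérivant l'accélération, nous obtenons le jerk: j(t) = 27·exp(3·t/2). En utilisant j(t) = 27·exp(3·t/2) et en substituant t = 2*log(4)/3, nous trouvons j = 108.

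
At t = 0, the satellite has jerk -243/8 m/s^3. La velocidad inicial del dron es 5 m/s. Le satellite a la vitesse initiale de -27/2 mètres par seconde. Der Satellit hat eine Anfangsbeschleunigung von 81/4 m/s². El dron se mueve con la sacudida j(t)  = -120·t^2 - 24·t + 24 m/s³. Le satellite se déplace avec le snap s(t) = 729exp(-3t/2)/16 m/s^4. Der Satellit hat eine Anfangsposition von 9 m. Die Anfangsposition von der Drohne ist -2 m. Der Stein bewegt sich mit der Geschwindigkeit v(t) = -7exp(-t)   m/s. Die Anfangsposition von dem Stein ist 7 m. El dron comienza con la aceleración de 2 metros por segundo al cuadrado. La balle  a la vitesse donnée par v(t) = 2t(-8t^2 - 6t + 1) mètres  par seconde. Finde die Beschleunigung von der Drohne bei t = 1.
Um dies zu lösen, müssen wir 1 Integral unserer Gleichung für den Ruck j(t) = -120·t^2 - 24·t + 24 finden. Mit ∫j(t)dt und Anwendung von a(0) = 2, finden wir a(t) = -40·t^3 - 12·t^2 + 24·t + 2. Aus der Gleichung für die Beschleunigung a(t) = -40·t^3 - 12·t^2 + 24·t + 2, setzen wir t = 1 ein und erhalten a = -26.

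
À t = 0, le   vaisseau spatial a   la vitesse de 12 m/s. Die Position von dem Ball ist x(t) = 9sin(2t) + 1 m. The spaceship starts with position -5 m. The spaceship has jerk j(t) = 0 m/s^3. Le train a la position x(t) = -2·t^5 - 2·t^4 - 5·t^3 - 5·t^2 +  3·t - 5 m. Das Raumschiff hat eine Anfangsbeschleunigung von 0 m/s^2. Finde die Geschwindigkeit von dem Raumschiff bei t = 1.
Ausgehend von dem Ruck j(t) = 0, nehmen wir 2 Integrale. Mit ∫j(t)dt und Anwendung von a(0) = 0, finden wir a(t) = 0. Die Stammfunktion von der Beschleunigung, mit v(0) = 12, ergibt die Geschwindigkeit: v(t) = 12. Aus der Gleichung für die Geschwindigkeit v(t) = 12, setzen wir t = 1 ein und erhalten v = 12.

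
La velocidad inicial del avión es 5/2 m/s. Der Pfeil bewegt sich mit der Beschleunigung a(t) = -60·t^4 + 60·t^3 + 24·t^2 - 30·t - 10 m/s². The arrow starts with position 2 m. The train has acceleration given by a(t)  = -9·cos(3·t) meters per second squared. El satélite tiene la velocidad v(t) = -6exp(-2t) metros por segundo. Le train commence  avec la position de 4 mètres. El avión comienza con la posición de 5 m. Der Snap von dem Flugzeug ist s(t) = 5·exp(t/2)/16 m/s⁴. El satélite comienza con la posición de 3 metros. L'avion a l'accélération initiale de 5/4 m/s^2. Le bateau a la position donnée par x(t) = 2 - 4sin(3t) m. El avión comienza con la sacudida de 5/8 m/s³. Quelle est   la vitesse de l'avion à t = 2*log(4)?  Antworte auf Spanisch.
Necesitamos integrar nuestra ecuación del snap s(t) = 5·exp(t/2)/16 3 veces. Integrando el snap y usando la condición inicial j(0) = 5/8, obtenemos j(t) = 5·exp(t/2)/8. Tomando ∫j(t)dt y aplicando a(0) = 5/4, encontramos a(t) = 5·exp(t/2)/4. La integral de la aceleración es la velocidad. Usando v(0) = 5/2, obtenemos v(t) = 5·exp(t/2)/2. De la ecuación de la velocidad v(t) = 5·exp(t/2)/2, sustituimos t = 2*log(4) para obtener v = 10.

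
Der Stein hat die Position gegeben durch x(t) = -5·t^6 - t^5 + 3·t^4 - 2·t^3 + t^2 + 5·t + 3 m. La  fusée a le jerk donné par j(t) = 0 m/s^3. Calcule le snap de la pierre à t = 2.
En partant de la position x(t) = -5·t^6 - t^5 + 3·t^4 - 2·t^3 + t^2 + 5·t + 3, nous prenons 4 dérivées. La dérivée de la position donne la vitesse: v(t) = -30·t^5 - 5·t^4 + 12·t^3 - 6·t^2 + 2·t + 5. En prenant d/dt de v(t), nous trouvons a(t) = -150·t^4 - 20·t^3 + 36·t^2 - 12·t + 2. En dérivant l'accélération, nous obtenons le jerk: j(t) = -600·t^3 - 60·t^2 + 72·t - 12. En dérivant le jerk, nous obtenons le snap: s(t) = -1800·t^2 - 120·t + 72. De l'équation du snap s(t) = -1800·t^2 - 120·t + 72, nous substituons t = 2 pour obtenir s = -7368.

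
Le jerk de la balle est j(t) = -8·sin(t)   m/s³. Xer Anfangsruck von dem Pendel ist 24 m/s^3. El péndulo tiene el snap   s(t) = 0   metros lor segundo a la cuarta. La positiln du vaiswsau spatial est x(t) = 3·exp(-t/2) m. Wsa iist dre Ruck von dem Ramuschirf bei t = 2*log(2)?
Um dies zu lösen, müssen wir 3 Ableitungen unserer Gleichung für die Position x(t) = 3·exp(-t/2) nehmen. Mit d/dt von x(t) finden wir v(t) = -3·exp(-t/2)/2. Mit d/dt von v(t) finden wir a(t) = 3·exp(-t/2)/4. Mit d/dt von a(t) finden wir j(t) = -3·exp(-t/2)/8. Wir haben den Ruck j(t) = -3·exp(-t/2)/8. Durch Einsetzen von t = 2*log(2): j(2*log(2)) = -3/16.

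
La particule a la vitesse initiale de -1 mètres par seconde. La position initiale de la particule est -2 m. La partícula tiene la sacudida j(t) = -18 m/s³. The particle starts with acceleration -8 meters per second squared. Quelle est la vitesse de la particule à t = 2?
Nous devons trouver la primitive de notre équation du jerk j(t) = -18 2 fois. En intégrant le jerk et en utilisant la condition initiale a(0) = -8, nous obtenons a(t) = -18·t - 8. En prenant ∫a(t)dt et en appliquant v(0) = -1, nous trouvons v(t) = -9·t^2 - 8·t - 1. De l'équation de la vitesse v(t) = -9·t^2 - 8·t - 1, nous substituons t = 2 pour obtenir v = -53.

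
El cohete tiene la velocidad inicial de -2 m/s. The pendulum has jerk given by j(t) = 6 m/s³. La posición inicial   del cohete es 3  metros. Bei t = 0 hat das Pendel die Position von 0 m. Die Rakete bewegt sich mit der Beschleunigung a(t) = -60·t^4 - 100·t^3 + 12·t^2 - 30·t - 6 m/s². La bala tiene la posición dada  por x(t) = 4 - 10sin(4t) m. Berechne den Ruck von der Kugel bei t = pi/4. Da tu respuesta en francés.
Pour résoudre ceci, nous devons prendre 3 dérivées de notre équation de la position x(t) = 4 - 10·sin(4·t). En prenant d/dt de x(t), nous trouvons v(t) = -40·cos(4·t). La dérivée de la vitesse donne l'accélération: a(t) = 160·sin(4·t). En prenant d/dt de a(t), nous trouvons j(t) = 640·cos(4·t). De l'équation du jerk j(t) = 640·cos(4·t), nous substituons t = pi/4 pour obtenir j = -640.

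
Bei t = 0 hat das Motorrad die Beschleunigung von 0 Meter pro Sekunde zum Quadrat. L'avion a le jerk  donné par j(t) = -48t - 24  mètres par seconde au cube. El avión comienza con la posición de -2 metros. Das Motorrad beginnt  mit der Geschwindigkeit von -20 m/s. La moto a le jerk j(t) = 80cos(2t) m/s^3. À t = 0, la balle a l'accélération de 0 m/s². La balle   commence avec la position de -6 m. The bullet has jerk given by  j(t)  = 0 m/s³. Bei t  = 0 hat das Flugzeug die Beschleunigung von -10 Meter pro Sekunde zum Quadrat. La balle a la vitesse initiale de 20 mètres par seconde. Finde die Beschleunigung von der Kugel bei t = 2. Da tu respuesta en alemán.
Wir müssen unsere Gleichung für den Ruck j(t) = 0 1-mal integrieren. Das Integral von dem Ruck, mit a(0) = 0, ergibt die Beschleunigung: a(t) = 0. Aus der Gleichung für die Beschleunigung a(t) = 0, setzen wir t = 2 ein und erhalten a = 0.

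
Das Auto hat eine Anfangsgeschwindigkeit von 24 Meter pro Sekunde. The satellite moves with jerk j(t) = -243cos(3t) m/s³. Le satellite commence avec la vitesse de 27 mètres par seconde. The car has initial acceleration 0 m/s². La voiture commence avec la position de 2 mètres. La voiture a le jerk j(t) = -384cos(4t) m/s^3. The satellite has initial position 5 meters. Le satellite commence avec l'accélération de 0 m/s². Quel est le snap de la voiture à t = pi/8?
Nous devons dériver notre équation du jerk j(t) = -384·cos(4·t) 1 fois. En prenant d/dt de j(t), nous trouvons s(t) = 1536·sin(4·t). En utilisant s(t) = 1536·sin(4·t) et en substituant t = pi/8, nous trouvons s = 1536.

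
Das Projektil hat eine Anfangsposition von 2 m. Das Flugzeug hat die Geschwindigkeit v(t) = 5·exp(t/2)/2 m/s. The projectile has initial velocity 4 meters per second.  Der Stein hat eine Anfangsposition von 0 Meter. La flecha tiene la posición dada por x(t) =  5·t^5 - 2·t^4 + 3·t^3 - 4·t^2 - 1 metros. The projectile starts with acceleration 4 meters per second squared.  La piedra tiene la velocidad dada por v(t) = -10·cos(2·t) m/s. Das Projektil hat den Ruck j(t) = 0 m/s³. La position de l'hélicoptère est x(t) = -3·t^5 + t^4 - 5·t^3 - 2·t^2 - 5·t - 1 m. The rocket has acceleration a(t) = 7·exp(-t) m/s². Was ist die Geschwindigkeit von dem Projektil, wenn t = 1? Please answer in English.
We need to integrate our jerk equation j(t) = 0 2 times. The antiderivative of jerk, with a(0) = 4, gives acceleration: a(t) = 4. Integrating acceleration and using the initial condition v(0) = 4, we get v(t) = 4·t + 4. We have velocity v(t) = 4·t + 4. Substituting t = 1: v(1) = 8.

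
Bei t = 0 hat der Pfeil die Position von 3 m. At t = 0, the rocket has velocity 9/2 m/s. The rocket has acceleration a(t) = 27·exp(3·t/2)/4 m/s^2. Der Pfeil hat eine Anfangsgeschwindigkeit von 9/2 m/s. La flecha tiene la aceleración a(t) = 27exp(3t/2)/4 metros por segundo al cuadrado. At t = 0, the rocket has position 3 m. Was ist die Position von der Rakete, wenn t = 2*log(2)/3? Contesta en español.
Debemos encontrar la integral de nuestra ecuación de la aceleración a(t) = 27·exp(3·t/2)/4 2 veces. Tomando ∫a(t)dt y aplicando v(0) = 9/2, encontramos v(t) = 9·exp(3·t/2)/2. La antiderivada de la velocidad es la posición. Usando x(0) = 3, obtenemos x(t) = 3·exp(3·t/2). De la ecuación de la posición x(t) = 3·exp(3·t/2), sustituimos t = 2*log(2)/3 para obtener x = 6.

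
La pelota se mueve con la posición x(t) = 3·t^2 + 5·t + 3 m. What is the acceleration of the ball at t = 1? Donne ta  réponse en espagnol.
Para resolver esto, necesitamos tomar 2 derivadas de nuestra ecuación de la posición x(t) = 3·t^2 + 5·t + 3. Derivando la posición, obtenemos la velocidad: v(t) = 6·t + 5. Tomando d/dt de v(t), encontramos a(t) = 6. De la ecuación de la aceleración a(t) = 6, sustituimos t = 1 para obtener a = 6.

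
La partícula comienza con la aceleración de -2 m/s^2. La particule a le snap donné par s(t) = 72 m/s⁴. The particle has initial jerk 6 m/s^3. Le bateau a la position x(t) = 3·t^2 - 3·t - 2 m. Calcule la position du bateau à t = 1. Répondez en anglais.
Using x(t) = 3·t^2 - 3·t - 2 and substituting t = 1, we find x = -2.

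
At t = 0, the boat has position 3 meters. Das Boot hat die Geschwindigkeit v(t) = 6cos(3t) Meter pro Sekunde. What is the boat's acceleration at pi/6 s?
We must differentiate our velocity equation v(t) = 6·cos(3·t) 1 time. Differentiating velocity, we get acceleration: a(t) = -18·sin(3·t). From the given acceleration equation a(t) = -18·sin(3·t), we substitute t = pi/6 to get a = -18.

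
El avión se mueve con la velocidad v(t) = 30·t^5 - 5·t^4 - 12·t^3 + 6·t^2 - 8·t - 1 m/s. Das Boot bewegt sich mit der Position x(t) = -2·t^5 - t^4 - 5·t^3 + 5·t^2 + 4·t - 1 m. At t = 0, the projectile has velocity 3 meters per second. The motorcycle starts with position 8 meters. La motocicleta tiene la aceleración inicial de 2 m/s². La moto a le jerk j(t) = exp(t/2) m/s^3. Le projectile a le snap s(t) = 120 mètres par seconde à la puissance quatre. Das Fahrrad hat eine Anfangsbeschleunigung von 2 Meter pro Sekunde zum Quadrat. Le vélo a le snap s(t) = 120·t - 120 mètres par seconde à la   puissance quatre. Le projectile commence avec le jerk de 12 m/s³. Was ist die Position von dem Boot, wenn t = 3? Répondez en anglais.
From the given position equation x(t) = -2·t^5 - t^4 - 5·t^3 + 5·t^2 + 4·t - 1, we substitute t = 3 to get x = -646.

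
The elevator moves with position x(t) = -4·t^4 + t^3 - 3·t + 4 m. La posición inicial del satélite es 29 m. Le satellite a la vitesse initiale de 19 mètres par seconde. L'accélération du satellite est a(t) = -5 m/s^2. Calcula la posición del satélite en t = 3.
Debemos encontrar la integral de nuestra ecuación de la aceleración a(t) = -5 2 veces. La antiderivada de la aceleración es la velocidad. Usando v(0) = 19, obtenemos v(t) = 19 - 5·t. La integral de la velocidad, con x(0) = 29, da la posición: x(t) = -5·t^2/2 + 19·t + 29. Tenemos la posición x(t) = -5·t^2/2 + 19·t + 29. Sustituyendo t = 3: x(3) = 127/2.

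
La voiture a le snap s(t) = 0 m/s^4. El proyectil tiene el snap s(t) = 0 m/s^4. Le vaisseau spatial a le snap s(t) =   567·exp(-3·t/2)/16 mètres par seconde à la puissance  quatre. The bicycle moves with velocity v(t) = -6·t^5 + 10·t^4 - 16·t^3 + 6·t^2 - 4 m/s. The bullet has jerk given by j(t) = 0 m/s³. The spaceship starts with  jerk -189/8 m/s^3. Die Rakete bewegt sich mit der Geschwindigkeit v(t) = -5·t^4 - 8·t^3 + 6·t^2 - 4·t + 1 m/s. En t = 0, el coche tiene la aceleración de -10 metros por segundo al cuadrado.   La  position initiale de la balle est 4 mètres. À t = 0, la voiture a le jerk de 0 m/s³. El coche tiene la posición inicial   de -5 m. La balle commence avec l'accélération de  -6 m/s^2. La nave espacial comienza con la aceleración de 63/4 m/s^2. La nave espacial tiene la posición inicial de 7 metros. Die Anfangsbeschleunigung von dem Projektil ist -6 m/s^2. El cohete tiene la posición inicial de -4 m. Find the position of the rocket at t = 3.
Starting from velocity v(t) = -5·t^4 - 8·t^3 + 6·t^2 - 4·t + 1, we take 1 integral. The antiderivative of velocity is position. Using x(0) = -4, we get x(t) = -t^5 - 2·t^4 + 2·t^3 - 2·t^2 + t - 4. From the given position equation x(t) = -t^5 - 2·t^4 + 2·t^3 - 2·t^2 + t - 4, we substitute t = 3 to get x = -370.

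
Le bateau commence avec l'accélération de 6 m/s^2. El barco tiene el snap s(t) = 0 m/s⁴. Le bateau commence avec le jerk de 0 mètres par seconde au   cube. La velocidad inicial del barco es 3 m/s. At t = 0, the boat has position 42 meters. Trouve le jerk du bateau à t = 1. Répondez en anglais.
To find the answer, we compute 1 antiderivative of s(t) = 0. The integral of snap, with j(0) = 0, gives jerk: j(t) = 0. Using j(t) = 0 and substituting t = 1, we find j = 0.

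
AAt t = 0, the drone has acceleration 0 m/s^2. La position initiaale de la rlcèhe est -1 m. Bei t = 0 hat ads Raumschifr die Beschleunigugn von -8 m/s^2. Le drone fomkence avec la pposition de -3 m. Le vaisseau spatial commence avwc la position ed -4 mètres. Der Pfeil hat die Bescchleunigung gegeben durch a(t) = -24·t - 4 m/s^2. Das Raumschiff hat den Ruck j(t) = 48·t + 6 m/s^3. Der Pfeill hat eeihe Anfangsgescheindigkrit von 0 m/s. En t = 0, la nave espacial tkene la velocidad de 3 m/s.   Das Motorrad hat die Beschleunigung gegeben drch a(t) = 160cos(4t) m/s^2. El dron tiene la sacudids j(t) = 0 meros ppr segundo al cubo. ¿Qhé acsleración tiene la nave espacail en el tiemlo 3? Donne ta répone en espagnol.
Para resolver esto, necesitamos tomar 1 integral de nuestra ecuación de la sacudida j(t) = 48·t + 6. Integrando la sacudida y usando la condición inicial a(0) = -8, obtenemos a(t) = 24·t^2 + 6·t - 8. Tenemos la aceleración a(t) = 24·t^2 + 6·t - 8. Sustituyendo t = 3: a(3) = 226.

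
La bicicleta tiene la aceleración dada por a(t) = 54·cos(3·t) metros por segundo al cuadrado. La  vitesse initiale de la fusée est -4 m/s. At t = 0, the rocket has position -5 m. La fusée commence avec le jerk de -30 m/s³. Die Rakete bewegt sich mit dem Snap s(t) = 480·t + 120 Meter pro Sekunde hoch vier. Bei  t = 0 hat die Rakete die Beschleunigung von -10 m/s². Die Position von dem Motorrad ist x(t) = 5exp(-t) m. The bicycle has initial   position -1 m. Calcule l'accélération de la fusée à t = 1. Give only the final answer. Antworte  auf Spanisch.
a(1) = 100.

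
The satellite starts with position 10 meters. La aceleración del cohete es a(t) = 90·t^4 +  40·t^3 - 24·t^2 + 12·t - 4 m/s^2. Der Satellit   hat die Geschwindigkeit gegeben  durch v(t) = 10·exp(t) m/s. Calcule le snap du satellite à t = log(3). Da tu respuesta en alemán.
Ausgehend von der Geschwindigkeit v(t) = 10·exp(t), nehmen wir 3 Ableitungen. Durch Ableiten von der Geschwindigkeit erhalten wir die Beschleunigung: a(t) = 10·exp(t). Die Ableitung von der Beschleunigung ergibt den Ruck: j(t) = 10·exp(t). Durch Ableiten von dem Ruck erhalten wir den Snap: s(t) = 10·exp(t). Wir haben den Snap s(t) = 10·exp(t). Durch Einsetzen von t = log(3): s(log(3)) = 30.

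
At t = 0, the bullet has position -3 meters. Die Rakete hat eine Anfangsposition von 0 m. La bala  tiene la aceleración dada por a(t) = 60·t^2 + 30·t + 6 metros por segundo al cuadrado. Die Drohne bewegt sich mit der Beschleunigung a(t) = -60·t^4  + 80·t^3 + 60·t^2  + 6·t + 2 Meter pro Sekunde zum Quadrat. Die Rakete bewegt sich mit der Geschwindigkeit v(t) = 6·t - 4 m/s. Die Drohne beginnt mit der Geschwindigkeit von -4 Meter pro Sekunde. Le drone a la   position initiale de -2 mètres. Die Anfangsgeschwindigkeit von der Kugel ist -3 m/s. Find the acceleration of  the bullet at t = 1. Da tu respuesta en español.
De la ecuación de la aceleración a(t) = 60·t^2 + 30·t + 6, sustituimos t = 1 para obtener a = 96.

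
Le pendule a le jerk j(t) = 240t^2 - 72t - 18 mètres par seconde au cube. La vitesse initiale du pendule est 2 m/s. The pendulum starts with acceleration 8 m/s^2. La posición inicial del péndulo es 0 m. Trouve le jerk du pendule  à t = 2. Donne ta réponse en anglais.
From the given jerk equation j(t) = 240·t^2 - 72·t - 18, we substitute t = 2 to get j = 798.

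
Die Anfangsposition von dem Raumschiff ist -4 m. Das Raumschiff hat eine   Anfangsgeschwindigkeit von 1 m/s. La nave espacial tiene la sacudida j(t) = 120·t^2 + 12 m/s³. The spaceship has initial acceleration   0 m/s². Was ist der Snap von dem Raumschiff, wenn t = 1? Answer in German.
Um dies zu lösen, müssen wir 1 Ableitung unserer Gleichung für den Ruck j(t) = 120·t^2 + 12 nehmen. Mit d/dt von j(t) finden wir s(t) = 240·t. Mit s(t) = 240·t und Einsetzen von t = 1, finden wir s = 240.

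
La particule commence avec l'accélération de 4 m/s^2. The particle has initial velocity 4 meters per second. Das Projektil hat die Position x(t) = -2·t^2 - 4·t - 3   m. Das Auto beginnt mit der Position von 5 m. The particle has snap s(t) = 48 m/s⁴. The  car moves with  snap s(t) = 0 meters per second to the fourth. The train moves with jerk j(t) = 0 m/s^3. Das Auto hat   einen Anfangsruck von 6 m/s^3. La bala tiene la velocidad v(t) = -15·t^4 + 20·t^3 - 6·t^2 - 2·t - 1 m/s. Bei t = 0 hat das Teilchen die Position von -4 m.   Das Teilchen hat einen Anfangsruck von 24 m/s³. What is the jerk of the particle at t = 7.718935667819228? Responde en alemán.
Ausgehend von dem Snap s(t) = 48, nehmen wir 1 Integral. Durch Integration von dem Snap und Verwendung der Anfangsbedingung j(0) = 24, erhalten wir j(t) = 48·t + 24. Mit j(t) = 48·t + 24 und Einsetzen von t = 7.718935667819228, finden wir j = 394.508912055323.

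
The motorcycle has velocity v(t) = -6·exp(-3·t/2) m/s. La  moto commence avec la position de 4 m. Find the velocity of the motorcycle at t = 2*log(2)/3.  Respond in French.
En utilisant v(t) = -6·exp(-3·t/2) et en substituant t = 2*log(2)/3, nous trouvons v = -3.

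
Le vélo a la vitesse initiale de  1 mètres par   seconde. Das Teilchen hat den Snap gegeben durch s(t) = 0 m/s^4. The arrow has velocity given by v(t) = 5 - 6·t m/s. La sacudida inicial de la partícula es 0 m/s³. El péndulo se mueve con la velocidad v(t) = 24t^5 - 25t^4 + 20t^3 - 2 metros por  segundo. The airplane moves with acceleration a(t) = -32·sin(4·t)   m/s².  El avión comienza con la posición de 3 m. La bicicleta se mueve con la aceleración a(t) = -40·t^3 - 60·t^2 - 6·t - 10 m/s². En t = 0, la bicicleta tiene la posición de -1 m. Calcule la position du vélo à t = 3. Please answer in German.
Wir müssen unsere Gleichung für die Beschleunigung a(t) = -40·t^3 - 60·t^2 - 6·t - 10 2-mal integrieren. Mit ∫a(t)dt und Anwendung von v(0) = 1, finden wir v(t) = -10·t^4 - 20·t^3 - 3·t^2 - 10·t + 1. Die Stammfunktion von der Geschwindigkeit ist die Position. Mit x(0) = -1 erhalten wir x(t) = -2·t^5 - 5·t^4 - t^3 - 5·t^2 + t - 1. Mit x(t) = -2·t^5 - 5·t^4 - t^3 - 5·t^2 + t - 1 und Einsetzen von t = 3, finden wir x = -961.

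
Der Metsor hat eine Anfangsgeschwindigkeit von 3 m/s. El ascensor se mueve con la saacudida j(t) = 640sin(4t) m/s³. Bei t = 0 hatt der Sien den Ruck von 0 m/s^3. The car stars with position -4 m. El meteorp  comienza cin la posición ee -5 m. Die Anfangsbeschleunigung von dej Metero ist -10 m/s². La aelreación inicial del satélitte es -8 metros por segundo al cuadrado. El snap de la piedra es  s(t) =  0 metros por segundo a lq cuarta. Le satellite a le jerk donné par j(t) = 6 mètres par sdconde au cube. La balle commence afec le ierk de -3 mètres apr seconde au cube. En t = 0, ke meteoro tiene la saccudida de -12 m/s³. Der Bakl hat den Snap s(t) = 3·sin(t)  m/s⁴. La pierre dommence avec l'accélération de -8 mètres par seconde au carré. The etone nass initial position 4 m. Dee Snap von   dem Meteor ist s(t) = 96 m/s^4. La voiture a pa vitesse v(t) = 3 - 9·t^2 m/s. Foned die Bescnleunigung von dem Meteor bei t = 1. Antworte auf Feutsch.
Ausgehend von dem Snap s(t) = 96, nehmen wir 2 Integrale. Mit ∫s(t)dt und Anwendung von j(0) = -12, finden wir j(t) = 96·t - 12. Mit ∫j(t)dt und Anwendung von a(0) = -10, finden wir a(t) = 48·t^2 - 12·t - 10. Mit a(t) = 48·t^2 - 12·t - 10 und Einsetzen von t = 1, finden wir a = 26.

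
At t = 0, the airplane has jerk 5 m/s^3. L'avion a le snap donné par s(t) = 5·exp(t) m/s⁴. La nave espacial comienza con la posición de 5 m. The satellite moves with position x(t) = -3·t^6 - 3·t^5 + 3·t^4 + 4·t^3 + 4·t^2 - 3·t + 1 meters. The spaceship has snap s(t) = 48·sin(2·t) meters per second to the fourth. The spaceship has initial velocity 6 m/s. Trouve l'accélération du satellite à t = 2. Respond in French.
Nous devons dériver notre équation de la position x(t) = -3·t^6 - 3·t^5 + 3·t^4 + 4·t^3 + 4·t^2 - 3·t + 1 2 fois. En prenant d/dt de x(t), nous trouvons v(t) = -18·t^5 - 15·t^4 + 12·t^3 + 12·t^2 + 8·t - 3. En prenant d/dt de v(t), nous trouvons a(t) = -90·t^4 - 60·t^3 + 36·t^2 + 24·t + 8. Nous avons l'accélération a(t) = -90·t^4 - 60·t^3 + 36·t^2 + 24·t + 8. En substituant t = 2: a(2) = -1720.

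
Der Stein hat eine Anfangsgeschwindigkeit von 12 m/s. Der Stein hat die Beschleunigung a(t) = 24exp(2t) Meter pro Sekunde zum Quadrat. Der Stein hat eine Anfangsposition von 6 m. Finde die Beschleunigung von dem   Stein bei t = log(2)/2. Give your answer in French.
En utilisant a(t) = 24·exp(2·t) et en substituant t = log(2)/2, nous trouvons a = 48.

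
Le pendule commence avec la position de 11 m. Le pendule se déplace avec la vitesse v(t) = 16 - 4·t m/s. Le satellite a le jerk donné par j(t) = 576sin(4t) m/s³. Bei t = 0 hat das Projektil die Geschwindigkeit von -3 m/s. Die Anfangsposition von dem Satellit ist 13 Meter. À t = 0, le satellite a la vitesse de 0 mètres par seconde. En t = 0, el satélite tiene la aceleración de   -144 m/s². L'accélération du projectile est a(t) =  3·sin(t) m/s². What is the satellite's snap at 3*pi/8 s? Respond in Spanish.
Para resolver esto, necesitamos tomar 1 derivada de nuestra ecuación de la sacudida j(t) = 576·sin(4·t). Tomando d/dt de j(t), encontramos s(t) = 2304·cos(4·t). Usando s(t) = 2304·cos(4·t) y sustituyendo t = 3*pi/8, encontramos s = 0.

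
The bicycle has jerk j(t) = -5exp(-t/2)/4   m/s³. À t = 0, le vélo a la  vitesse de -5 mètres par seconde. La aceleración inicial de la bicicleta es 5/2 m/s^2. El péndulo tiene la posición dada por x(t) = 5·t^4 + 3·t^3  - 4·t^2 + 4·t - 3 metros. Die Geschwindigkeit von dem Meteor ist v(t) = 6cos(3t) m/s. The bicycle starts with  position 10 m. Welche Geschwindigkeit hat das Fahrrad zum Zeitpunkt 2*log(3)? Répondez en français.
Nous devons intégrer notre équation du jerk j(t) = -5·exp(-t/2)/4 2 fois. L'intégrale du jerk est l'accélération. En utilisant a(0) = 5/2, nous obtenons a(t) = 5·exp(-t/2)/2. L'intégrale de l'accélération, avec v(0) = -5, donne la vitesse: v(t) = -5·exp(-t/2). De l'équation de la vitesse v(t) = -5·exp(-t/2), nous substituons t = 2*log(3) pour obtenir v = -5/3.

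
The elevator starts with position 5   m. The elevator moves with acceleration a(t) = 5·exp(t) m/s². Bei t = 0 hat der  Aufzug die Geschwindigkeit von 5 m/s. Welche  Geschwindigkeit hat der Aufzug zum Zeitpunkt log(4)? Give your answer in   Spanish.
Para resolver esto, necesitamos tomar 1 antiderivada de nuestra ecuación de la aceleración a(t) = 5·exp(t). Integrando la aceleración y usando la condición inicial v(0) = 5, obtenemos v(t) = 5·exp(t). De la ecuación de la velocidad v(t) = 5·exp(t), sustituimos t = log(4) para obtener v = 20.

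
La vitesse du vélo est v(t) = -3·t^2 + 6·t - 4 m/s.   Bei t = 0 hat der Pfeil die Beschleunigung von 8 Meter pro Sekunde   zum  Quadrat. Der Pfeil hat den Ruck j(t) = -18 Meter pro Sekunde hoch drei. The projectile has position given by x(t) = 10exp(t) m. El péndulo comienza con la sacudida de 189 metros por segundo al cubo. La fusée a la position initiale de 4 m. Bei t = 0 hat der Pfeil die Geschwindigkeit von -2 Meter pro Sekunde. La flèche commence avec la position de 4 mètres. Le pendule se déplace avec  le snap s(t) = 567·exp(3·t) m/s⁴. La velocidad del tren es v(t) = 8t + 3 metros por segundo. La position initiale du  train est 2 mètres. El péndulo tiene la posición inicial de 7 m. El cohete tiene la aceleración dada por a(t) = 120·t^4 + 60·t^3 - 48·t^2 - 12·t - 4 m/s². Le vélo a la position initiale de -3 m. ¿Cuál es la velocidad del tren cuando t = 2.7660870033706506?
De la ecuación de la velocidad v(t) = 8·t + 3, sustituimos t = 2.7660870033706506 para obtener v = 25.1286960269652.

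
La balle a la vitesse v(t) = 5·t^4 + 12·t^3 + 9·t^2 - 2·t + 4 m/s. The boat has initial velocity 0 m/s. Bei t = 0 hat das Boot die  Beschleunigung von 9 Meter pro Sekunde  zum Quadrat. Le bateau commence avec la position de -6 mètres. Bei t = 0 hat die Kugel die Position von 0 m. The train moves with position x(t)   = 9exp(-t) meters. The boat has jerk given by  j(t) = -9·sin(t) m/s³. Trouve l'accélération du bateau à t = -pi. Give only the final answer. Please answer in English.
At t = -pi, a = -9.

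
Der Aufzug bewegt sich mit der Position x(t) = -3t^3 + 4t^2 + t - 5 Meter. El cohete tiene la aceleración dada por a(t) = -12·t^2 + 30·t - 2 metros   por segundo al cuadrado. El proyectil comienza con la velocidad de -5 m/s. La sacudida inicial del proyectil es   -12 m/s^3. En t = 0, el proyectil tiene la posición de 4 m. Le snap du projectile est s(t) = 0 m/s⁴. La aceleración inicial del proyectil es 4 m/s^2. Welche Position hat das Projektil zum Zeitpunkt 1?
Ausgehend von dem Snap s(t) = 0, nehmen wir 4 Stammfunktionen. Mit ∫s(t)dt und Anwendung von j(0) = -12, finden wir j(t) = -12. Mit ∫j(t)dt und Anwendung von a(0) = 4, finden wir a(t) = 4 - 12·t. Durch Integration von der Beschleunigung und Verwendung der Anfangsbedingung v(0) = -5, erhalten wir v(t) = -6·t^2 + 4·t - 5. Durch Integration von der Geschwindigkeit und Verwendung der Anfangsbedingung x(0) = 4, erhalten wir x(t) = -2·t^3 + 2·t^2 - 5·t + 4. Aus der Gleichung für die Position x(t) = -2·t^3 + 2·t^2 - 5·t + 4, setzen wir t = 1 ein und erhalten x = -1.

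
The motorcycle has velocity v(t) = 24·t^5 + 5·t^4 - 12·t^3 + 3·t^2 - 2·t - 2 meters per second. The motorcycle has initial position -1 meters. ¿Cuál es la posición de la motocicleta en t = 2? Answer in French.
Nous devons trouver l'intégrale de notre équation de la vitesse v(t) = 24·t^5 + 5·t^4 - 12·t^3 + 3·t^2 - 2·t - 2 1 fois. L'intégrale de la vitesse, avec x(0) = -1, donne la position: x(t) = 4·t^6 + t^5 - 3·t^4 + t^3 - t^2 - 2·t - 1. Nous avons la position x(t) = 4·t^6 + t^5 - 3·t^4 + t^3 - t^2 - 2·t - 1. En substituant t = 2: x(2) = 239.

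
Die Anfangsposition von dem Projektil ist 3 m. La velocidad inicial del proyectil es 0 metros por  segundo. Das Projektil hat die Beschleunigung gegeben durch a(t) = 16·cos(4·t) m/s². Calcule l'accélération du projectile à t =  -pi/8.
En utilisant a(t) = 16·cos(4·t) et en substituant t = -pi/8, nous trouvons a = 0.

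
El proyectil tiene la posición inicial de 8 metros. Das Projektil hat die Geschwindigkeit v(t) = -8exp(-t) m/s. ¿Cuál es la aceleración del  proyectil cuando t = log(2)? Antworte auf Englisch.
Starting from velocity v(t) = -8·exp(-t), we take 1 derivative. The derivative of velocity gives acceleration: a(t) = 8·exp(-t). We have acceleration a(t) = 8·exp(-t). Substituting t = log(2): a(log(2)) = 4.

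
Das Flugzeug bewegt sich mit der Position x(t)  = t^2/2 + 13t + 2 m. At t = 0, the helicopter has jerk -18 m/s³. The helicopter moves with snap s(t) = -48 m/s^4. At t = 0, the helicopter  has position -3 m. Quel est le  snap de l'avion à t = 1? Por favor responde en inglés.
Starting from position x(t) = t^2/2 + 13·t + 2, we take 4 derivatives. Differentiating position, we get velocity: v(t) = t + 13. The derivative of velocity gives acceleration: a(t) = 1. Differentiating acceleration, we get jerk: j(t) = 0. Differentiating jerk, we get snap: s(t) = 0. Using s(t) = 0 and substituting t = 1, we find s = 0.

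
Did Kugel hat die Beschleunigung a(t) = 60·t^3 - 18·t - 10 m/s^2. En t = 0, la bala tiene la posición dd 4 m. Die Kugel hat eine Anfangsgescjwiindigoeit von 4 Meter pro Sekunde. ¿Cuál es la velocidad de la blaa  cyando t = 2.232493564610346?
Para resolver esto, necesitamos tomar 1 antiderivada de nuestra ecuación de la aceleración a(t) = 60·t^3 - 18·t - 10. Integrando la aceleración y usando la condición inicial v(0) = 4, obtenemos v(t) = 15·t^4 - 9·t^2 - 10·t + 4. De la ecuación de la velocidad v(t) = 15·t^4 - 9·t^2 - 10·t + 4, sustituimos t = 2.232493564610346 para obtener v = 309.426770917313.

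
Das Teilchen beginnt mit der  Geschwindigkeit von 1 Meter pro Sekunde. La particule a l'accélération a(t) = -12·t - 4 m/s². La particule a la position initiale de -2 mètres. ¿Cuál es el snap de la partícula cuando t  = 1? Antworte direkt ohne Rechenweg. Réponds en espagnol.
En t = 1, s = 0.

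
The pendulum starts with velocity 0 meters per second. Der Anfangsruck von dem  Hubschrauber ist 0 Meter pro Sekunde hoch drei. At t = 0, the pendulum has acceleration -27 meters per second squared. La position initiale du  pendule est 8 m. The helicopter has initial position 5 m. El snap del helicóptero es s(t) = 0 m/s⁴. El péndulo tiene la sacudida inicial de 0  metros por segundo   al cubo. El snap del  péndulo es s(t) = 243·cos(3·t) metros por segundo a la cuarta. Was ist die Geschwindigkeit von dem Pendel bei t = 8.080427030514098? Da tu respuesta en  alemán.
Wir müssen die Stammfunktion unserer Gleichung für den Snap s(t) = 243·cos(3·t) 3-mal finden. Durch Integration von dem Snap und Verwendung der Anfangsbedingung j(0) = 0, erhalten wir j(t) = 81·sin(3·t). Mit ∫j(t)dt und Anwendung von a(0) = -27, finden wir a(t) = -27·cos(3·t). Mit ∫a(t)dt und Anwendung von v(0) = 0, finden wir v(t) = -9·sin(3·t). Mit v(t) = -9·sin(3·t) und Einsetzen von t = 8.080427030514098, finden wir v = 7.00190952066683.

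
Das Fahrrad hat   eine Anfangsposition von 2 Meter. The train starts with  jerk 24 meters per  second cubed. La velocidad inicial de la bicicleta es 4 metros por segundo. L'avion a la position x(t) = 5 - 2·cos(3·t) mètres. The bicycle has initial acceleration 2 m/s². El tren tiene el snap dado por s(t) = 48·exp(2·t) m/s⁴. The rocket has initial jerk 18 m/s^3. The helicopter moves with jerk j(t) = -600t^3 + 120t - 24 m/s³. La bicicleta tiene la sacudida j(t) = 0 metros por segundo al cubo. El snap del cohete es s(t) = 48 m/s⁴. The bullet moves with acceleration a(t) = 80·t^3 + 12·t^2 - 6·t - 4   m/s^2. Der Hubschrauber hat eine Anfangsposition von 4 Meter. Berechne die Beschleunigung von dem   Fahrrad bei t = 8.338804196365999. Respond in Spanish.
Necesitamos integrar nuestra ecuación de la sacudida j(t) = 0 1 vez. Integrando la sacudida y usando la condición inicial a(0) = 2, obtenemos a(t) = 2. Usando a(t) = 2 y sustituyendo t = 8.338804196365999, encontramos a = 2.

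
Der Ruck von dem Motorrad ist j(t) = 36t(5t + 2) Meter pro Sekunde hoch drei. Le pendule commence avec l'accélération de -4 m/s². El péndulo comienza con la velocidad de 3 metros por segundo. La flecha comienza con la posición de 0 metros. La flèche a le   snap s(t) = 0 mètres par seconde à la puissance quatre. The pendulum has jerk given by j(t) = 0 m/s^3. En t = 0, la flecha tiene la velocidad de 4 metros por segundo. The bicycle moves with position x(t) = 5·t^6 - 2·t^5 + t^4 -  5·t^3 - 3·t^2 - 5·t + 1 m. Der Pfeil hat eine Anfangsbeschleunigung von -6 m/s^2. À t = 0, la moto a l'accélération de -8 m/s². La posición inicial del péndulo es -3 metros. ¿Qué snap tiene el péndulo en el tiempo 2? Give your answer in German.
Ausgehend von dem Ruck j(t) = 0, nehmen wir 1 Ableitung. Die Ableitung von dem Ruck ergibt den Snap: s(t) = 0. Wir haben den Snap s(t) = 0. Durch Einsetzen von t = 2: s(2) = 0.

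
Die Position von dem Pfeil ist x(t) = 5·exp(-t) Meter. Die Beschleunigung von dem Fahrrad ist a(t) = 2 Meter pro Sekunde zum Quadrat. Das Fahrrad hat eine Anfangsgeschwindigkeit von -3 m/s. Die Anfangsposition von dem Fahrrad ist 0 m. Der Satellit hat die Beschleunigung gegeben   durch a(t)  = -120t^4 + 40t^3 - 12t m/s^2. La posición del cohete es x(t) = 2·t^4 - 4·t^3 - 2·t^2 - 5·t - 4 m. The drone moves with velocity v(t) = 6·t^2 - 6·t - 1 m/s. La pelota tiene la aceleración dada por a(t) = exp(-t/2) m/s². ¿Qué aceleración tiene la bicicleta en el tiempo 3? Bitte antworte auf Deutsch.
Wir haben die Beschleunigung a(t) = 2. Durch Einsetzen von t = 3: a(3) = 2.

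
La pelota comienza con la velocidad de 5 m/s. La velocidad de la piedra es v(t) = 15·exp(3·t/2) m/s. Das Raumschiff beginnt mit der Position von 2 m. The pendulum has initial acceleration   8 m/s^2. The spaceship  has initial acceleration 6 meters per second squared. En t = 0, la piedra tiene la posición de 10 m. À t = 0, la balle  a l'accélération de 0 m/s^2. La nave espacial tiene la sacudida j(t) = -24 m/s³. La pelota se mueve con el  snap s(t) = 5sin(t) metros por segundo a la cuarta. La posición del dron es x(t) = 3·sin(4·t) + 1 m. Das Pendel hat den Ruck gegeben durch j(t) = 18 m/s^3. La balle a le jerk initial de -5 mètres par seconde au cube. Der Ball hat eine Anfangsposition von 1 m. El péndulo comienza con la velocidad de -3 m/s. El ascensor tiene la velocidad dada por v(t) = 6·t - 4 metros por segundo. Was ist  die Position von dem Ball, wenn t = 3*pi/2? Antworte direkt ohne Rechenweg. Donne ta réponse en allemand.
Die Antwort ist -4.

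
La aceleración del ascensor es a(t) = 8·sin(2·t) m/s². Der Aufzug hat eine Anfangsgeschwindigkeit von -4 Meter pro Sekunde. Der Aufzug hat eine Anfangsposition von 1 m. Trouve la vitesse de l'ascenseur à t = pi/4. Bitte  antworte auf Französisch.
Pour résoudre ceci, nous devons prendre 1 primitive de notre équation de l'accélération a(t) = 8·sin(2·t). En intégrant l'accélération et en utilisant la condition initiale v(0) = -4, nous obtenons v(t) = -4·cos(2·t). Nous avons la vitesse v(t) = -4·cos(2·t). En substituant t = pi/4: v(pi/4) = 0.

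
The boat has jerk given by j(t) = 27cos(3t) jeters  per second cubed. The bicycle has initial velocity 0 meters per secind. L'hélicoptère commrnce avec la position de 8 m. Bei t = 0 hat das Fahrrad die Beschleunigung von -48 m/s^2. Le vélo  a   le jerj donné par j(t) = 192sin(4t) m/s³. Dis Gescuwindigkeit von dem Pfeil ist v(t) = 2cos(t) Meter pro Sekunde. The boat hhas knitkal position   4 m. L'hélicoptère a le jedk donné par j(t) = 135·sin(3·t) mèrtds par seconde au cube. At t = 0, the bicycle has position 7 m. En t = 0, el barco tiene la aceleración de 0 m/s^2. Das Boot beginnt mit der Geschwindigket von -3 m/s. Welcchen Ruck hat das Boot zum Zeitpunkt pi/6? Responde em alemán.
Mit j(t) = 27·cos(3·t) und Einsetzen von t = pi/6, finden wir j = 0.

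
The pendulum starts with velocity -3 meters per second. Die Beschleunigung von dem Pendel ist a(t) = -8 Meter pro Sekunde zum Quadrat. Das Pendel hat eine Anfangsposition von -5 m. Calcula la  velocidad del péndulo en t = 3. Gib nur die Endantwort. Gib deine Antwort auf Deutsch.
Die Geschwindigkeit bei t = 3 ist v = -27.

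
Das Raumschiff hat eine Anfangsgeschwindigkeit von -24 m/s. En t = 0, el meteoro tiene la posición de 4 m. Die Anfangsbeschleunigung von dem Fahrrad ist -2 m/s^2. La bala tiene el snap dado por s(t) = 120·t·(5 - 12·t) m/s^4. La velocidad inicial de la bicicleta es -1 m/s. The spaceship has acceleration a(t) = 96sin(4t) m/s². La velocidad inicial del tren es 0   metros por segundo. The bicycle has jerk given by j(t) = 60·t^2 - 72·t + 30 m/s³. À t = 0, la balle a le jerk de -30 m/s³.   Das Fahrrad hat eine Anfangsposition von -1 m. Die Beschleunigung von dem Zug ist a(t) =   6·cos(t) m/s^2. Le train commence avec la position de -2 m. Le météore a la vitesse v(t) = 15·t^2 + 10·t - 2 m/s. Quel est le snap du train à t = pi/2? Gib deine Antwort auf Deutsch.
Ausgehend von der Beschleunigung a(t) = 6·cos(t), nehmen wir 2 Ableitungen. Mit d/dt von a(t) finden wir j(t) = -6·sin(t). Die Ableitung von dem Ruck ergibt den Snap: s(t) = -6·cos(t). Mit s(t) = -6·cos(t) und Einsetzen von t = pi/2, finden wir s = 0.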